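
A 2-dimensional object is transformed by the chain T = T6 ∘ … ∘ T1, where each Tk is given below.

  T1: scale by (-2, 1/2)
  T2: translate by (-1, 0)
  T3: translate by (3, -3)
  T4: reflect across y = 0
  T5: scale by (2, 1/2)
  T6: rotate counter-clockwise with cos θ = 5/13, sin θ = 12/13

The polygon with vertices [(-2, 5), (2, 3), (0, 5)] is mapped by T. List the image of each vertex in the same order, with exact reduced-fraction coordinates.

T1 scale by (-2, 1/2): (-2, 5) → (4, 5/2); (2, 3) → (-4, 3/2); (0, 5) → (0, 5/2)
T2 translate by (-1, 0): (4, 5/2) → (3, 5/2); (-4, 3/2) → (-5, 3/2); (0, 5/2) → (-1, 5/2)
T3 translate by (3, -3): (3, 5/2) → (6, -1/2); (-5, 3/2) → (-2, -3/2); (-1, 5/2) → (2, -1/2)
T4 reflect across y = 0: (6, -1/2) → (6, 1/2); (-2, -3/2) → (-2, 3/2); (2, -1/2) → (2, 1/2)
T5 scale by (2, 1/2): (6, 1/2) → (12, 1/4); (-2, 3/2) → (-4, 3/4); (2, 1/2) → (4, 1/4)
T6 rotate counter-clockwise with cos θ = 5/13, sin θ = 12/13: (12, 1/4) → (57/13, 581/52); (-4, 3/4) → (-29/13, -177/52); (4, 1/4) → (17/13, 197/52)

image vertices: (57/13, 581/52), (-29/13, -177/52), (17/13, 197/52)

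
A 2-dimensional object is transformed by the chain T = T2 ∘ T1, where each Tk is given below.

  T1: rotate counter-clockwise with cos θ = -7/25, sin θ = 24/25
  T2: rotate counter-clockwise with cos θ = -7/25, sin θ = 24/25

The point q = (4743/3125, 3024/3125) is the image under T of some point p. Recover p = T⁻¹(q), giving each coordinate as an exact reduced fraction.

p = (-9/5, 0)

T1 = [-7/25 -24/25 0; 24/25 -7/25 0; 0 0 1]
T2·T1 = [-527/625 336/625 0; -336/625 -527/625 0; 0 0 1]
det M = 1; M⁻¹ = [-527/625 -336/625 0; 336/625 -527/625 0; 0 0 1]
M⁻¹ · (4743/3125, 3024/3125)ᵀ = (-9/5, 0)ᵀ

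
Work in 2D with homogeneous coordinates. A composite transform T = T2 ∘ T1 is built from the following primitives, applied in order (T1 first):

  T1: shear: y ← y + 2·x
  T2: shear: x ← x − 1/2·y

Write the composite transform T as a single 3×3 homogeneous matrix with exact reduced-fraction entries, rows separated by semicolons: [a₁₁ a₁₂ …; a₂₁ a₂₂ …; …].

T1 = [1 0 0; 2 1 0; 0 0 1]
T2·T1 = [0 -1/2 0; 2 1 0; 0 0 1]

T = [0 -1/2 0; 2 1 0; 0 0 1]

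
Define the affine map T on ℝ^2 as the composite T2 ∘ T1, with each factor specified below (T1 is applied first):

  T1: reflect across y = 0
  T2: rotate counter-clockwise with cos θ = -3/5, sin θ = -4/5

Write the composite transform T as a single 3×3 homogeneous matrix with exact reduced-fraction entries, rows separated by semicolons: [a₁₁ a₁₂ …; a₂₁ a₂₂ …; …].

T1 = [1 0 0; 0 -1 0; 0 0 1]
T2·T1 = [-3/5 -4/5 0; -4/5 3/5 0; 0 0 1]

T = [-3/5 -4/5 0; -4/5 3/5 0; 0 0 1]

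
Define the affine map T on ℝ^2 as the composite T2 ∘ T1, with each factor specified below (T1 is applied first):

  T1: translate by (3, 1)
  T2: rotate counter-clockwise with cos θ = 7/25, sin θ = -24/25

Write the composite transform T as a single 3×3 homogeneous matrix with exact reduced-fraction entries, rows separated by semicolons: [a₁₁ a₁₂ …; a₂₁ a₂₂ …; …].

T = [7/25 24/25 9/5; -24/25 7/25 -13/5; 0 0 1]

T1 = [1 0 3; 0 1 1; 0 0 1]
T2·T1 = [7/25 24/25 9/5; -24/25 7/25 -13/5; 0 0 1]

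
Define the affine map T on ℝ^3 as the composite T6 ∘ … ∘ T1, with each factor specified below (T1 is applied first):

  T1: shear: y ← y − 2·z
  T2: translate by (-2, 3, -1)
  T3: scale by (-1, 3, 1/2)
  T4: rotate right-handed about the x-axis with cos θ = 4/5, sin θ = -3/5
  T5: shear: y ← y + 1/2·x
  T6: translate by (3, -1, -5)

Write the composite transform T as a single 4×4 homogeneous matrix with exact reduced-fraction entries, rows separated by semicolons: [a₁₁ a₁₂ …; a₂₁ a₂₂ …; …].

T = [-1 0 0 5; -1/2 12/5 -9/2 69/10; 0 -9/5 4 -54/5; 0 0 0 1]

T1 = [1 0 0 0; 0 1 -2 0; 0 0 1 0; 0 0 0 1]
T2·T1 = [1 0 0 -2; 0 1 -2 3; 0 0 1 -1; 0 0 0 1]
T3·…·T1 = [-1 0 0 2; 0 3 -6 9; 0 0 1/2 -1/2; 0 0 0 1]
T4·…·T1 = [-1 0 0 2; 0 12/5 -9/2 69/10; 0 -9/5 4 -29/5; 0 0 0 1]
T5·…·T1 = [-1 0 0 2; -1/2 12/5 -9/2 79/10; 0 -9/5 4 -29/5; 0 0 0 1]
T6·…·T1 = [-1 0 0 5; -1/2 12/5 -9/2 69/10; 0 -9/5 4 -54/5; 0 0 0 1]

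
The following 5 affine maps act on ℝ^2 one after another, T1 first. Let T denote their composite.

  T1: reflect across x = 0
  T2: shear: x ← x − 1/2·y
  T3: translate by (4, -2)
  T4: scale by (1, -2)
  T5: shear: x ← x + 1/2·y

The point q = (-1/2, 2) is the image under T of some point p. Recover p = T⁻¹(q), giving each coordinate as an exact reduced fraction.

T1 = [-1 0 0; 0 1 0; 0 0 1]
T2·T1 = [-1 -1/2 0; 0 1 0; 0 0 1]
T3·…·T1 = [-1 -1/2 4; 0 1 -2; 0 0 1]
T4·…·T1 = [-1 -1/2 4; 0 -2 4; 0 0 1]
T5·…·T1 = [-1 -3/2 6; 0 -2 4; 0 0 1]
det M = 2; M⁻¹ = [-1 3/4 3; 0 -1/2 2; 0 0 1]
M⁻¹ · (-1/2, 2)ᵀ = (5, 1)ᵀ

p = (5, 1)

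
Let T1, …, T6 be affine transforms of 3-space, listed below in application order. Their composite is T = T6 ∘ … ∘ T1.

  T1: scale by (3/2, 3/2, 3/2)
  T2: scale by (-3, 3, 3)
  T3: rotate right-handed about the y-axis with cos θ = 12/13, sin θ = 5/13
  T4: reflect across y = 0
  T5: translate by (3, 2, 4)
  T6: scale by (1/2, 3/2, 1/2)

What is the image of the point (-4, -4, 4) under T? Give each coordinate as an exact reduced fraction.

T1 scale by (3/2, 3/2, 3/2): (-4, -4, 4) → (-6, -6, 6)
T2 scale by (-3, 3, 3): (-6, -6, 6) → (18, -18, 18)
T3 rotate right-handed about the y-axis with cos θ = 12/13, sin θ = 5/13: (18, -18, 18) → (306/13, -18, 126/13)
T4 reflect across y = 0: (306/13, -18, 126/13) → (306/13, 18, 126/13)
T5 translate by (3, 2, 4): (306/13, 18, 126/13) → (345/13, 20, 178/13)
T6 scale by (1/2, 3/2, 1/2): (345/13, 20, 178/13) → (345/26, 30, 89/13)

T(p) = (345/26, 30, 89/13)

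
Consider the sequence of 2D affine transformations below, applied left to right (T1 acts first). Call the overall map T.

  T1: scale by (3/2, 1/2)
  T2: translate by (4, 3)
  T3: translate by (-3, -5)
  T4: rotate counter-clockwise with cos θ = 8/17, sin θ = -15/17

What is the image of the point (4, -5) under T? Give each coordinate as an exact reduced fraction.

T(p) = (-23/34, -141/17)

T1 scale by (3/2, 1/2): (4, -5) → (6, -5/2)
T2 translate by (4, 3): (6, -5/2) → (10, 1/2)
T3 translate by (-3, -5): (10, 1/2) → (7, -9/2)
T4 rotate counter-clockwise with cos θ = 8/17, sin θ = -15/17: (7, -9/2) → (-23/34, -141/17)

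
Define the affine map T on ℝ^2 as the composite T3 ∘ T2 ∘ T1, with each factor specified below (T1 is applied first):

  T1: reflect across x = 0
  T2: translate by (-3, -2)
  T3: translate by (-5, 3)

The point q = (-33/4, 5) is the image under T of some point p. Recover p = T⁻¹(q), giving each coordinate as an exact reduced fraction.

p = (1/4, 4)

T1 = [-1 0 0; 0 1 0; 0 0 1]
T2·T1 = [-1 0 -3; 0 1 -2; 0 0 1]
T3·…·T1 = [-1 0 -8; 0 1 1; 0 0 1]
det M = -1; M⁻¹ = [-1 0 -8; 0 1 -1; 0 0 1]
M⁻¹ · (-33/4, 5)ᵀ = (1/4, 4)ᵀ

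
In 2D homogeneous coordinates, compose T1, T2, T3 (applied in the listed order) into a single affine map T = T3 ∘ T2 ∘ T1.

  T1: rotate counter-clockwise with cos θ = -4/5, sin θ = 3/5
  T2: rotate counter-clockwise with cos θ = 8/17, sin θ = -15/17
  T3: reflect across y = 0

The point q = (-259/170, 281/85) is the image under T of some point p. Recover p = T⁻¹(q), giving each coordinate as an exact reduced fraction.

T1 = [-4/5 -3/5 0; 3/5 -4/5 0; 0 0 1]
T2·T1 = [13/85 -84/85 0; 84/85 13/85 0; 0 0 1]
T3·…·T1 = [13/85 -84/85 0; -84/85 -13/85 0; 0 0 1]
det M = -1; M⁻¹ = [13/85 -84/85 0; -84/85 -13/85 0; 0 0 1]
M⁻¹ · (-259/170, 281/85)ᵀ = (-7/2, 1)ᵀ

p = (-7/2, 1)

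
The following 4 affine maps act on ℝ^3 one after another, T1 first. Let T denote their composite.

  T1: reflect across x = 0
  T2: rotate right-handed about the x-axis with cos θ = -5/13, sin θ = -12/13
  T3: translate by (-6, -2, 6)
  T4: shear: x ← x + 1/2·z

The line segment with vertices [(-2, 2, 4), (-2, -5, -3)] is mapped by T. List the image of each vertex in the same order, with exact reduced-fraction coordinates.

T1 reflect across x = 0: (-2, 2, 4) → (2, 2, 4); (-2, -5, -3) → (2, -5, -3)
T2 rotate right-handed about the x-axis with cos θ = -5/13, sin θ = -12/13: (2, 2, 4) → (2, 38/13, -44/13); (2, -5, -3) → (2, -11/13, 75/13)
T3 translate by (-6, -2, 6): (2, 38/13, -44/13) → (-4, 12/13, 34/13); (2, -11/13, 75/13) → (-4, -37/13, 153/13)
T4 shear: x ← x + 1/2·z: (-4, 12/13, 34/13) → (-35/13, 12/13, 34/13); (-4, -37/13, 153/13) → (49/26, -37/13, 153/13)

image vertices: (-35/13, 12/13, 34/13), (49/26, -37/13, 153/13)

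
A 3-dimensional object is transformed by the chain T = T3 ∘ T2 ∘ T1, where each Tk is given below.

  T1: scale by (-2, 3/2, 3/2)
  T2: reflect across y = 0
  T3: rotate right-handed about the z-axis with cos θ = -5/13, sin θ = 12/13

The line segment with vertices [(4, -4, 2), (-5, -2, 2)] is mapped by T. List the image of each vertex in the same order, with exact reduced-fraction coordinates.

T1 scale by (-2, 3/2, 3/2): (4, -4, 2) → (-8, -6, 3); (-5, -2, 2) → (10, -3, 3)
T2 reflect across y = 0: (-8, -6, 3) → (-8, 6, 3); (10, -3, 3) → (10, 3, 3)
T3 rotate right-handed about the z-axis with cos θ = -5/13, sin θ = 12/13: (-8, 6, 3) → (-32/13, -126/13, 3); (10, 3, 3) → (-86/13, 105/13, 3)

image vertices: (-32/13, -126/13, 3), (-86/13, 105/13, 3)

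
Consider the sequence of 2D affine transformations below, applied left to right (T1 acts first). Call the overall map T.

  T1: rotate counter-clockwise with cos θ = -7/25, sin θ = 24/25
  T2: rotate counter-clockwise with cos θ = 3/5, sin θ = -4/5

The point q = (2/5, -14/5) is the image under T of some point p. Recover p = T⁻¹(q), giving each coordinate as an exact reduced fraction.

T1 = [-7/25 -24/25 0; 24/25 -7/25 0; 0 0 1]
T2·T1 = [3/5 -4/5 0; 4/5 3/5 0; 0 0 1]
det M = 1; M⁻¹ = [3/5 4/5 0; -4/5 3/5 0; 0 0 1]
M⁻¹ · (2/5, -14/5)ᵀ = (-2, -2)ᵀ

p = (-2, -2)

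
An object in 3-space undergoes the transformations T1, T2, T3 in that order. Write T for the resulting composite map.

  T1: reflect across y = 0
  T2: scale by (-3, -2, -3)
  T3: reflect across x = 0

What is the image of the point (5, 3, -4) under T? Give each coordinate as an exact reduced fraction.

T(p) = (15, 6, 12)

T1 reflect across y = 0: (5, 3, -4) → (5, -3, -4)
T2 scale by (-3, -2, -3): (5, -3, -4) → (-15, 6, 12)
T3 reflect across x = 0: (-15, 6, 12) → (15, 6, 12)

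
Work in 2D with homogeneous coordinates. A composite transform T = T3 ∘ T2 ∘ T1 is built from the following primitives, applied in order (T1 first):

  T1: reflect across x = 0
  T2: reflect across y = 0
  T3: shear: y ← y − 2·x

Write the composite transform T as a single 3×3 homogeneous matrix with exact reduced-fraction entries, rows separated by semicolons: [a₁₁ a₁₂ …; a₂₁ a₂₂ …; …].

T1 = [-1 0 0; 0 1 0; 0 0 1]
T2·T1 = [-1 0 0; 0 -1 0; 0 0 1]
T3·…·T1 = [-1 0 0; 2 -1 0; 0 0 1]

T = [-1 0 0; 2 -1 0; 0 0 1]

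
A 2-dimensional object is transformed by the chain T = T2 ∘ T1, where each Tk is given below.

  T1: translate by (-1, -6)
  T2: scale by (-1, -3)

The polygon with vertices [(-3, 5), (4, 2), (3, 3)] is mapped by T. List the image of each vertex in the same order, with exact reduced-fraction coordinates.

image vertices: (4, 3), (-3, 12), (-2, 9)

T1 translate by (-1, -6): (-3, 5) → (-4, -1); (4, 2) → (3, -4); (3, 3) → (2, -3)
T2 scale by (-1, -3): (-4, -1) → (4, 3); (3, -4) → (-3, 12); (2, -3) → (-2, 9)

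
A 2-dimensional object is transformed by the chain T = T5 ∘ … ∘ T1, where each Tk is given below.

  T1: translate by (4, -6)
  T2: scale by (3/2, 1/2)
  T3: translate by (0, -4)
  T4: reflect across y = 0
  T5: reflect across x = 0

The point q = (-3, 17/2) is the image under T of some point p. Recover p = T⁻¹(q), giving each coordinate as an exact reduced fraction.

T1 = [1 0 4; 0 1 -6; 0 0 1]
T2·T1 = [3/2 0 6; 0 1/2 -3; 0 0 1]
T3·…·T1 = [3/2 0 6; 0 1/2 -7; 0 0 1]
T4·…·T1 = [3/2 0 6; 0 -1/2 7; 0 0 1]
T5·…·T1 = [-3/2 0 -6; 0 -1/2 7; 0 0 1]
det M = 3/4; M⁻¹ = [-2/3 0 -4; 0 -2 14; 0 0 1]
M⁻¹ · (-3, 17/2)ᵀ = (-2, -3)ᵀ

p = (-2, -3)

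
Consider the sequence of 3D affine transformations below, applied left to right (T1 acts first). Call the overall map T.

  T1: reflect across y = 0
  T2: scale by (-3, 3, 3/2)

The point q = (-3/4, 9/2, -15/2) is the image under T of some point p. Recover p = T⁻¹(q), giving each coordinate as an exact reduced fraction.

T1 = [1 0 0 0; 0 -1 0 0; 0 0 1 0; 0 0 0 1]
T2·T1 = [-3 0 0 0; 0 -3 0 0; 0 0 3/2 0; 0 0 0 1]
det M = 27/2; M⁻¹ = [-1/3 0 0 0; 0 -1/3 0 0; 0 0 2/3 0; 0 0 0 1]
M⁻¹ · (-3/4, 9/2, -15/2)ᵀ = (1/4, -3/2, -5)ᵀ

p = (1/4, -3/2, -5)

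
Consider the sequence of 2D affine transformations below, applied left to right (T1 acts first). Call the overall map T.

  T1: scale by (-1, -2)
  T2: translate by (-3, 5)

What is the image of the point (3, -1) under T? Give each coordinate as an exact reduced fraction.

T1 scale by (-1, -2): (3, -1) → (-3, 2)
T2 translate by (-3, 5): (-3, 2) → (-6, 7)

T(p) = (-6, 7)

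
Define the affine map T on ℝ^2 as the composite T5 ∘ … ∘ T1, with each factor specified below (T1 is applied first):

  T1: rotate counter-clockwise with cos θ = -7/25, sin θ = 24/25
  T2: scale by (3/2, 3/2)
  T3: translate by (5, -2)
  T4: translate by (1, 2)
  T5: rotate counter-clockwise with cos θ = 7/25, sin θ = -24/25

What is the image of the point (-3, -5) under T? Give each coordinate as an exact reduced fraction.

T(p) = (2397/1250, -18129/1250)

T1 rotate counter-clockwise with cos θ = -7/25, sin θ = 24/25: (-3, -5) → (141/25, -37/25)
T2 scale by (3/2, 3/2): (141/25, -37/25) → (423/50, -111/50)
T3 translate by (5, -2): (423/50, -111/50) → (673/50, -211/50)
T4 translate by (1, 2): (673/50, -211/50) → (723/50, -111/50)
T5 rotate counter-clockwise with cos θ = 7/25, sin θ = -24/25: (723/50, -111/50) → (2397/1250, -18129/1250)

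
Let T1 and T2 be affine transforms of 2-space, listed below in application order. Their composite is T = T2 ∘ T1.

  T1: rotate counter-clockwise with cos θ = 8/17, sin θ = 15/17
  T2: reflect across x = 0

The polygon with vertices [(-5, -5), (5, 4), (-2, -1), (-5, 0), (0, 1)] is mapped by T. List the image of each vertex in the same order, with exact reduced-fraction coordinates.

image vertices: (-35/17, -115/17), (20/17, 107/17), (1/17, -38/17), (40/17, -75/17), (15/17, 8/17)

T1 rotate counter-clockwise with cos θ = 8/17, sin θ = 15/17: (-5, -5) → (35/17, -115/17); (5, 4) → (-20/17, 107/17); (-2, -1) → (-1/17, -38/17); (-5, 0) → (-40/17, -75/17); (0, 1) → (-15/17, 8/17)
T2 reflect across x = 0: (35/17, -115/17) → (-35/17, -115/17); (-20/17, 107/17) → (20/17, 107/17); (-1/17, -38/17) → (1/17, -38/17); (-40/17, -75/17) → (40/17, -75/17); (-15/17, 8/17) → (15/17, 8/17)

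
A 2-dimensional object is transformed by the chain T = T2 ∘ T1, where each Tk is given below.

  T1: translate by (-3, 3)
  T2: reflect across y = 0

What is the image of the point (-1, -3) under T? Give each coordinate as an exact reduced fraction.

T1 translate by (-3, 3): (-1, -3) → (-4, 0)
T2 reflect across y = 0: (-4, 0) → (-4, 0)

T(p) = (-4, 0)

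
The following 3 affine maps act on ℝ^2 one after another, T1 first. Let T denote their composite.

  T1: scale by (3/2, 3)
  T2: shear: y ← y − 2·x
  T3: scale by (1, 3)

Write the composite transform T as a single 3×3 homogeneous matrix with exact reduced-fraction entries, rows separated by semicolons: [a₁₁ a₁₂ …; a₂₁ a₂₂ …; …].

T = [3/2 0 0; -9 9 0; 0 0 1]

T1 = [3/2 0 0; 0 3 0; 0 0 1]
T2·T1 = [3/2 0 0; -3 3 0; 0 0 1]
T3·…·T1 = [3/2 0 0; -9 9 0; 0 0 1]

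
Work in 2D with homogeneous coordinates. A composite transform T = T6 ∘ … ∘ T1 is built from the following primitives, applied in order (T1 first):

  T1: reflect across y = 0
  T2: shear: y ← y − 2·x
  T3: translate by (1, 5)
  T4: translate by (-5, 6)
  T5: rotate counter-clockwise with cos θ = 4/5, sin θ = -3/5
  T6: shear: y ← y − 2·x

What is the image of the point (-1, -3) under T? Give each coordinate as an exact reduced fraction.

T(p) = (28/5, 23/5)

T1 reflect across y = 0: (-1, -3) → (-1, 3)
T2 shear: y ← y − 2·x: (-1, 3) → (-1, 5)
T3 translate by (1, 5): (-1, 5) → (0, 10)
T4 translate by (-5, 6): (0, 10) → (-5, 16)
T5 rotate counter-clockwise with cos θ = 4/5, sin θ = -3/5: (-5, 16) → (28/5, 79/5)
T6 shear: y ← y − 2·x: (28/5, 79/5) → (28/5, 23/5)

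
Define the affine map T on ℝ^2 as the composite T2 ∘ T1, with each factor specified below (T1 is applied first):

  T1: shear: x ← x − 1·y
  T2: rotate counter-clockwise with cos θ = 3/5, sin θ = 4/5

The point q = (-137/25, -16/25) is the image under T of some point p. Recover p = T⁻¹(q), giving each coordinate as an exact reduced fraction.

p = (1/5, 4)

T1 = [1 -1 0; 0 1 0; 0 0 1]
T2·T1 = [3/5 -7/5 0; 4/5 -1/5 0; 0 0 1]
det M = 1; M⁻¹ = [-1/5 7/5 0; -4/5 3/5 0; 0 0 1]
M⁻¹ · (-137/25, -16/25)ᵀ = (1/5, 4)ᵀ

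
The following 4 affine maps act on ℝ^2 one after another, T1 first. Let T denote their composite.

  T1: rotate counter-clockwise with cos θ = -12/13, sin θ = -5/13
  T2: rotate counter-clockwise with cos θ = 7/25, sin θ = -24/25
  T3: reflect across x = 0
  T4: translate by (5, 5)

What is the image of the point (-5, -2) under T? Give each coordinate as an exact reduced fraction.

T1 rotate counter-clockwise with cos θ = -12/13, sin θ = -5/13: (-5, -2) → (50/13, 49/13)
T2 rotate counter-clockwise with cos θ = 7/25, sin θ = -24/25: (50/13, 49/13) → (1526/325, -857/325)
T3 reflect across x = 0: (1526/325, -857/325) → (-1526/325, -857/325)
T4 translate by (5, 5): (-1526/325, -857/325) → (99/325, 768/325)

T(p) = (99/325, 768/325)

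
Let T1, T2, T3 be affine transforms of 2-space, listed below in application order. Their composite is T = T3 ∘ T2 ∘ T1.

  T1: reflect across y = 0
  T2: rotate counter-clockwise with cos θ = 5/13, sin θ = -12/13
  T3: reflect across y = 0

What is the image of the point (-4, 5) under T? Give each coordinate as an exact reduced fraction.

T(p) = (-80/13, -23/13)

T1 reflect across y = 0: (-4, 5) → (-4, -5)
T2 rotate counter-clockwise with cos θ = 5/13, sin θ = -12/13: (-4, -5) → (-80/13, 23/13)
T3 reflect across y = 0: (-80/13, 23/13) → (-80/13, -23/13)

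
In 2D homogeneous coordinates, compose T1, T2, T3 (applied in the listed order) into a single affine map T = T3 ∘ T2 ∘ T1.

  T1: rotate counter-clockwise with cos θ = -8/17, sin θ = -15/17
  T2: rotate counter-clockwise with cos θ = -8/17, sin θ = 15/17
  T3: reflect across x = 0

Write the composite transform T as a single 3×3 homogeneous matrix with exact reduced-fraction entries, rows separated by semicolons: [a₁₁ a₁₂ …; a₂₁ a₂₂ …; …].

T1 = [-8/17 15/17 0; -15/17 -8/17 0; 0 0 1]
T2·T1 = [1 0 0; 0 1 0; 0 0 1]
T3·…·T1 = [-1 0 0; 0 1 0; 0 0 1]

T = [-1 0 0; 0 1 0; 0 0 1]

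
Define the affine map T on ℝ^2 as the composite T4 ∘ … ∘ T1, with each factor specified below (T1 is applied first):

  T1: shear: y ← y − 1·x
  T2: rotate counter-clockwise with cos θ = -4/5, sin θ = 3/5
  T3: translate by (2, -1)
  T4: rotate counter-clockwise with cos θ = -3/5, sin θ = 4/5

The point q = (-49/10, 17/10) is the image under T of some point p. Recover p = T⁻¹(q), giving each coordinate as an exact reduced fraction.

p = (1/2, -4)

T1 = [1 0 0; -1 1 0; 0 0 1]
T2·T1 = [-1/5 -3/5 0; 7/5 -4/5 0; 0 0 1]
T3·…·T1 = [-1/5 -3/5 2; 7/5 -4/5 -1; 0 0 1]
T4·…·T1 = [-1 1 -2/5; -1 0 11/5; 0 0 1]
det M = 1; M⁻¹ = [0 -1 11/5; 1 -1 13/5; 0 0 1]
M⁻¹ · (-49/10, 17/10)ᵀ = (1/2, -4)ᵀ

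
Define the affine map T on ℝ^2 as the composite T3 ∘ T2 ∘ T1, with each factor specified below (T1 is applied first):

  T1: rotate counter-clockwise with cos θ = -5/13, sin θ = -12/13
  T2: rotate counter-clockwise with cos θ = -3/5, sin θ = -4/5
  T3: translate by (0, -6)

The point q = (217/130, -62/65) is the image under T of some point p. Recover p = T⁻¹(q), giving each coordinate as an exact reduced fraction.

T1 = [-5/13 12/13 0; -12/13 -5/13 0; 0 0 1]
T2·T1 = [-33/65 -56/65 0; 56/65 -33/65 0; 0 0 1]
T3·…·T1 = [-33/65 -56/65 0; 56/65 -33/65 -6; 0 0 1]
det M = 1; M⁻¹ = [-33/65 56/65 336/65; -56/65 -33/65 -198/65; 0 0 1]
M⁻¹ · (217/130, -62/65)ᵀ = (7/2, -4)ᵀ

p = (7/2, -4)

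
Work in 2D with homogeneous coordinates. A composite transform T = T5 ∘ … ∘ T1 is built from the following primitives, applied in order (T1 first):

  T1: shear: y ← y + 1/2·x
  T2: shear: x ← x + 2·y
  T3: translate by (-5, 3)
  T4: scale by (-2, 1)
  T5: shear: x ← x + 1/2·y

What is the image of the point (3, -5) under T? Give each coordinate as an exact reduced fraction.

T(p) = (71/4, -1/2)

T1 shear: y ← y + 1/2·x: (3, -5) → (3, -7/2)
T2 shear: x ← x + 2·y: (3, -7/2) → (-4, -7/2)
T3 translate by (-5, 3): (-4, -7/2) → (-9, -1/2)
T4 scale by (-2, 1): (-9, -1/2) → (18, -1/2)
T5 shear: x ← x + 1/2·y: (18, -1/2) → (71/4, -1/2)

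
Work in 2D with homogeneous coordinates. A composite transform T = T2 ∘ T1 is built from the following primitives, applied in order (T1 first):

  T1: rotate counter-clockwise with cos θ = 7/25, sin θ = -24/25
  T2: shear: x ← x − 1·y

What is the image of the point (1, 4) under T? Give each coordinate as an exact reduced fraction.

T(p) = (99/25, 4/25)

T1 rotate counter-clockwise with cos θ = 7/25, sin θ = -24/25: (1, 4) → (103/25, 4/25)
T2 shear: x ← x − 1·y: (103/25, 4/25) → (99/25, 4/25)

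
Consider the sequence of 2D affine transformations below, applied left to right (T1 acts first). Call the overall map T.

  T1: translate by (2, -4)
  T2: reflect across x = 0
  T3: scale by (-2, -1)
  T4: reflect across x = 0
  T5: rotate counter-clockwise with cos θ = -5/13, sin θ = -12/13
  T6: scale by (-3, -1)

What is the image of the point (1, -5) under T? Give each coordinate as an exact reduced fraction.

T(p) = (-414/13, -27/13)

T1 translate by (2, -4): (1, -5) → (3, -9)
T2 reflect across x = 0: (3, -9) → (-3, -9)
T3 scale by (-2, -1): (-3, -9) → (6, 9)
T4 reflect across x = 0: (6, 9) → (-6, 9)
T5 rotate counter-clockwise with cos θ = -5/13, sin θ = -12/13: (-6, 9) → (138/13, 27/13)
T6 scale by (-3, -1): (138/13, 27/13) → (-414/13, -27/13)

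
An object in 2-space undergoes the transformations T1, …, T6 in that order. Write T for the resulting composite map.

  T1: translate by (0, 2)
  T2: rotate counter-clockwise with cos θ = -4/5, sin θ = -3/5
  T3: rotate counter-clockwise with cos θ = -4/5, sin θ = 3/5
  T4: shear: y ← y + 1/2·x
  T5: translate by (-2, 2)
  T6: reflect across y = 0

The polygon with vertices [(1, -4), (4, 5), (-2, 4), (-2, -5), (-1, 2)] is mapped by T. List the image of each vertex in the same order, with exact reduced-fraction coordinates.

T1 translate by (0, 2): (1, -4) → (1, -2); (4, 5) → (4, 7); (-2, 4) → (-2, 6); (-2, -5) → (-2, -3); (-1, 2) → (-1, 4)
T2 rotate counter-clockwise with cos θ = -4/5, sin θ = -3/5: (1, -2) → (-2, 1); (4, 7) → (1, -8); (-2, 6) → (26/5, -18/5); (-2, -3) → (-1/5, 18/5); (-1, 4) → (16/5, -13/5)
T3 rotate counter-clockwise with cos θ = -4/5, sin θ = 3/5: (-2, 1) → (1, -2); (1, -8) → (4, 7); (26/5, -18/5) → (-2, 6); (-1/5, 18/5) → (-2, -3); (16/5, -13/5) → (-1, 4)
T4 shear: y ← y + 1/2·x: (1, -2) → (1, -3/2); (4, 7) → (4, 9); (-2, 6) → (-2, 5); (-2, -3) → (-2, -4); (-1, 4) → (-1, 7/2)
T5 translate by (-2, 2): (1, -3/2) → (-1, 1/2); (4, 9) → (2, 11); (-2, 5) → (-4, 7); (-2, -4) → (-4, -2); (-1, 7/2) → (-3, 11/2)
T6 reflect across y = 0: (-1, 1/2) → (-1, -1/2); (2, 11) → (2, -11); (-4, 7) → (-4, -7); (-4, -2) → (-4, 2); (-3, 11/2) → (-3, -11/2)

image vertices: (-1, -1/2), (2, -11), (-4, -7), (-4, 2), (-3, -11/2)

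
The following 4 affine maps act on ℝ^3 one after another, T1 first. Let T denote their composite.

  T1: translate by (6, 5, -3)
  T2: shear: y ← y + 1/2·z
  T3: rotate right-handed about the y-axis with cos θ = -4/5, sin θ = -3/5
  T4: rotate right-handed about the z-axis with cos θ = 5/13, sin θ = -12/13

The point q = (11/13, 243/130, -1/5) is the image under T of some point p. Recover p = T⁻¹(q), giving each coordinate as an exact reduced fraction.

T1 = [1 0 0 6; 0 1 0 5; 0 0 1 -3; 0 0 0 1]
T2·T1 = [1 0 0 6; 0 1 1/2 7/2; 0 0 1 -3; 0 0 0 1]
T3·…·T1 = [-4/5 0 -3/5 -3; 0 1 1/2 7/2; 3/5 0 -4/5 6; 0 0 0 1]
T4·…·T1 = [-4/13 12/13 3/13 27/13; 48/65 5/13 97/130 107/26; 3/5 0 -4/5 6; 0 0 0 1]
det M = 1; M⁻¹ = [-4/13 48/65 3/5 -6; 27/26 7/65 2/5 -5; -3/13 36/65 -4/5 3; 0 0 0 1]
M⁻¹ · (11/13, 243/130, -1/5)ᵀ = (-5, -4, 4)ᵀ

p = (-5, -4, 4)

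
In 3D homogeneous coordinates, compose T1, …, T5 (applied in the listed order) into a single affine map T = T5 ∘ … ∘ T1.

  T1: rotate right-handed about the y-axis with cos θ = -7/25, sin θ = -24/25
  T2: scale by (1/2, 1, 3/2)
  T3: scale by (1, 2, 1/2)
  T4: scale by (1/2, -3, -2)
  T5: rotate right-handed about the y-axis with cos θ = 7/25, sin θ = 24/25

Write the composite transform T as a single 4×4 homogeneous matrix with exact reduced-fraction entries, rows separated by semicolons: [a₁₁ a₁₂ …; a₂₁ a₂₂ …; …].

T = [-701/500 0 42/125 0; 0 -6 0 0; -42/125 0 87/250 0; 0 0 0 1]

T1 = [-7/25 0 -24/25 0; 0 1 0 0; 24/25 0 -7/25 0; 0 0 0 1]
T2·T1 = [-7/50 0 -12/25 0; 0 1 0 0; 36/25 0 -21/50 0; 0 0 0 1]
T3·…·T1 = [-7/50 0 -12/25 0; 0 2 0 0; 18/25 0 -21/100 0; 0 0 0 1]
T4·…·T1 = [-7/100 0 -6/25 0; 0 -6 0 0; -36/25 0 21/50 0; 0 0 0 1]
T5·…·T1 = [-701/500 0 42/125 0; 0 -6 0 0; -42/125 0 87/250 0; 0 0 0 1]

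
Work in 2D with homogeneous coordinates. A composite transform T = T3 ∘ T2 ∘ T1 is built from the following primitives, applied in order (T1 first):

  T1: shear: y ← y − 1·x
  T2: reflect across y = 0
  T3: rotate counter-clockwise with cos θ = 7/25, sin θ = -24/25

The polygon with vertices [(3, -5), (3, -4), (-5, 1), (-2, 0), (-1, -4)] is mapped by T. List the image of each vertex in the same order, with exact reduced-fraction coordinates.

T1 shear: y ← y − 1·x: (3, -5) → (3, -8); (3, -4) → (3, -7); (-5, 1) → (-5, 6); (-2, 0) → (-2, 2); (-1, -4) → (-1, -3)
T2 reflect across y = 0: (3, -8) → (3, 8); (3, -7) → (3, 7); (-5, 6) → (-5, -6); (-2, 2) → (-2, -2); (-1, -3) → (-1, 3)
T3 rotate counter-clockwise with cos θ = 7/25, sin θ = -24/25: (3, 8) → (213/25, -16/25); (3, 7) → (189/25, -23/25); (-5, -6) → (-179/25, 78/25); (-2, -2) → (-62/25, 34/25); (-1, 3) → (13/5, 9/5)

image vertices: (213/25, -16/25), (189/25, -23/25), (-179/25, 78/25), (-62/25, 34/25), (13/5, 9/5)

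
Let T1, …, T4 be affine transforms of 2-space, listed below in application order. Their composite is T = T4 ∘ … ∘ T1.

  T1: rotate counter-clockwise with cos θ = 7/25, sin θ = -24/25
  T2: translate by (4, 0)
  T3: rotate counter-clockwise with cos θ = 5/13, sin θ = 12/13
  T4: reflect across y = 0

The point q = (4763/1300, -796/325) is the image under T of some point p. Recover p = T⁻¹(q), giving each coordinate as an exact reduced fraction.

p = (9/4, -1)

T1 = [7/25 24/25 0; -24/25 7/25 0; 0 0 1]
T2·T1 = [7/25 24/25 4; -24/25 7/25 0; 0 0 1]
T3·…·T1 = [323/325 36/325 20/13; -36/325 323/325 48/13; 0 0 1]
T4·…·T1 = [323/325 36/325 20/13; 36/325 -323/325 -48/13; 0 0 1]
det M = -1; M⁻¹ = [323/325 36/325 -28/25; 36/325 -323/325 -96/25; 0 0 1]
M⁻¹ · (4763/1300, -796/325)ᵀ = (9/4, -1)ᵀ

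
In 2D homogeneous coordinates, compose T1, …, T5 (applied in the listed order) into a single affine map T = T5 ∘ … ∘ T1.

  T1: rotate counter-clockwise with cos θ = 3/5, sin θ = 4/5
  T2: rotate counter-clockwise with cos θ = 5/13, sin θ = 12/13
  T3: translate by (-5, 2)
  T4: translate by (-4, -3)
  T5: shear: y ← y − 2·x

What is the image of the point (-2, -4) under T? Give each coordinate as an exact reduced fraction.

T1 rotate counter-clockwise with cos θ = 3/5, sin θ = 4/5: (-2, -4) → (2, -4)
T2 rotate counter-clockwise with cos θ = 5/13, sin θ = 12/13: (2, -4) → (58/13, 4/13)
T3 translate by (-5, 2): (58/13, 4/13) → (-7/13, 30/13)
T4 translate by (-4, -3): (-7/13, 30/13) → (-59/13, -9/13)
T5 shear: y ← y − 2·x: (-59/13, -9/13) → (-59/13, 109/13)

T(p) = (-59/13, 109/13)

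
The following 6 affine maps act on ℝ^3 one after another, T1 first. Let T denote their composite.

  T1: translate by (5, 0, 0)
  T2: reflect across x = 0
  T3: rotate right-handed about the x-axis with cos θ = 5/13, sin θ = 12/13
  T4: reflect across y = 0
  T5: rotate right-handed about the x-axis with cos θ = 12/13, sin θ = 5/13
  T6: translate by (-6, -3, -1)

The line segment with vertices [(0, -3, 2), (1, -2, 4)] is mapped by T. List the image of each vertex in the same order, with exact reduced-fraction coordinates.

T1 translate by (5, 0, 0): (0, -3, 2) → (5, -3, 2); (1, -2, 4) → (6, -2, 4)
T2 reflect across x = 0: (5, -3, 2) → (-5, -3, 2); (6, -2, 4) → (-6, -2, 4)
T3 rotate right-handed about the x-axis with cos θ = 5/13, sin θ = 12/13: (-5, -3, 2) → (-5, -3, -2); (-6, -2, 4) → (-6, -58/13, -4/13)
T4 reflect across y = 0: (-5, -3, -2) → (-5, 3, -2); (-6, -58/13, -4/13) → (-6, 58/13, -4/13)
T5 rotate right-handed about the x-axis with cos θ = 12/13, sin θ = 5/13: (-5, 3, -2) → (-5, 46/13, -9/13); (-6, 58/13, -4/13) → (-6, 716/169, 242/169)
T6 translate by (-6, -3, -1): (-5, 46/13, -9/13) → (-11, 7/13, -22/13); (-6, 716/169, 242/169) → (-12, 209/169, 73/169)

image vertices: (-11, 7/13, -22/13), (-12, 209/169, 73/169)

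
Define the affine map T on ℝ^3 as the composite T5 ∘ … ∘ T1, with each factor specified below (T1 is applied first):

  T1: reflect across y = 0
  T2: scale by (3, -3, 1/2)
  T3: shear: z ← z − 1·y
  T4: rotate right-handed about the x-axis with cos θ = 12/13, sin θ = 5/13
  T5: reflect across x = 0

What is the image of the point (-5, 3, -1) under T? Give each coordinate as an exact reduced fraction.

T1 reflect across y = 0: (-5, 3, -1) → (-5, -3, -1)
T2 scale by (3, -3, 1/2): (-5, -3, -1) → (-15, 9, -1/2)
T3 shear: z ← z − 1·y: (-15, 9, -1/2) → (-15, 9, -19/2)
T4 rotate right-handed about the x-axis with cos θ = 12/13, sin θ = 5/13: (-15, 9, -19/2) → (-15, 311/26, -69/13)
T5 reflect across x = 0: (-15, 311/26, -69/13) → (15, 311/26, -69/13)

T(p) = (15, 311/26, -69/13)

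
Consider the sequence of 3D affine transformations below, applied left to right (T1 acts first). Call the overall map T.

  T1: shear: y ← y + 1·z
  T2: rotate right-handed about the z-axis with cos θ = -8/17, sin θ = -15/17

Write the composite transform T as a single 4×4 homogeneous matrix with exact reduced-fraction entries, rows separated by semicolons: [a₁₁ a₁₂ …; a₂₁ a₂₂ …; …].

T = [-8/17 15/17 15/17 0; -15/17 -8/17 -8/17 0; 0 0 1 0; 0 0 0 1]

T1 = [1 0 0 0; 0 1 1 0; 0 0 1 0; 0 0 0 1]
T2·T1 = [-8/17 15/17 15/17 0; -15/17 -8/17 -8/17 0; 0 0 1 0; 0 0 0 1]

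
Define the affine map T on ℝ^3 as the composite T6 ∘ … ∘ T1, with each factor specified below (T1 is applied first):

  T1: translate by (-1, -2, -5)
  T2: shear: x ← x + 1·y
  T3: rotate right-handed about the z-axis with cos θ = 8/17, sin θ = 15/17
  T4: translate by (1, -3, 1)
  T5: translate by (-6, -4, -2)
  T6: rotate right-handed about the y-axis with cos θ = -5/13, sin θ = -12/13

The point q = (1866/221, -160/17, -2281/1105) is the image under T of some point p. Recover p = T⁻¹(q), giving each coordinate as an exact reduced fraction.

p = (-1/5, 1, -1)

T1 = [1 0 0 -1; 0 1 0 -2; 0 0 1 -5; 0 0 0 1]
T2·T1 = [1 1 0 -3; 0 1 0 -2; 0 0 1 -5; 0 0 0 1]
T3·…·T1 = [8/17 -7/17 0 6/17; 15/17 23/17 0 -61/17; 0 0 1 -5; 0 0 0 1]
T4·…·T1 = [8/17 -7/17 0 23/17; 15/17 23/17 0 -112/17; 0 0 1 -4; 0 0 0 1]
T5·…·T1 = [8/17 -7/17 0 -79/17; 15/17 23/17 0 -180/17; 0 0 1 -6; 0 0 0 1]
T6·…·T1 = [-40/221 35/221 -12/13 1619/221; 15/17 23/17 0 -180/17; 96/221 -84/221 -5/13 -438/221; 0 0 0 1]
det M = 1; M⁻¹ = [-115/221 7/17 276/221 181/17; 75/221 8/17 -180/221 15/17; -12/13 0 -5/13 6; 0 0 0 1]
M⁻¹ · (1866/221, -160/17, -2281/1105)ᵀ = (-1/5, 1, -1)ᵀ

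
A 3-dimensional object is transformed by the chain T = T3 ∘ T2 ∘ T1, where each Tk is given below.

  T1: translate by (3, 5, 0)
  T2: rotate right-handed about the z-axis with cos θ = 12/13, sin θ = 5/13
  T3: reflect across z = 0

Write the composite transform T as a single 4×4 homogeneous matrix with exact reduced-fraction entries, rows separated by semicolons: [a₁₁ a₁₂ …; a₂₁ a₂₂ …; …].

T = [12/13 -5/13 0 11/13; 5/13 12/13 0 75/13; 0 0 -1 0; 0 0 0 1]

T1 = [1 0 0 3; 0 1 0 5; 0 0 1 0; 0 0 0 1]
T2·T1 = [12/13 -5/13 0 11/13; 5/13 12/13 0 75/13; 0 0 1 0; 0 0 0 1]
T3·…·T1 = [12/13 -5/13 0 11/13; 5/13 12/13 0 75/13; 0 0 -1 0; 0 0 0 1]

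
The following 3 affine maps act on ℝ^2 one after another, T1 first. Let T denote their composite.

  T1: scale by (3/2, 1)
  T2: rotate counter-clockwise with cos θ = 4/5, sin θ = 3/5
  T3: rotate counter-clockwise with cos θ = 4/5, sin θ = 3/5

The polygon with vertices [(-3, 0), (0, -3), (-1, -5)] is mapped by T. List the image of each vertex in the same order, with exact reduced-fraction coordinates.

image vertices: (-63/50, -108/25), (72/25, -21/25), (219/50, -71/25)

T1 scale by (3/2, 1): (-3, 0) → (-9/2, 0); (0, -3) → (0, -3); (-1, -5) → (-3/2, -5)
T2 rotate counter-clockwise with cos θ = 4/5, sin θ = 3/5: (-9/2, 0) → (-18/5, -27/10); (0, -3) → (9/5, -12/5); (-3/2, -5) → (9/5, -49/10)
T3 rotate counter-clockwise with cos θ = 4/5, sin θ = 3/5: (-18/5, -27/10) → (-63/50, -108/25); (9/5, -12/5) → (72/25, -21/25); (9/5, -49/10) → (219/50, -71/25)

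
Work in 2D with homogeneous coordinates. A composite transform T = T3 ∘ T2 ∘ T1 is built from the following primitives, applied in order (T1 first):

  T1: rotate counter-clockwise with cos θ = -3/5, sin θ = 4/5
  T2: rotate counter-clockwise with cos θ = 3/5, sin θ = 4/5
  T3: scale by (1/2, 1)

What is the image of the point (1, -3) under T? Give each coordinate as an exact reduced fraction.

T1 rotate counter-clockwise with cos θ = -3/5, sin θ = 4/5: (1, -3) → (9/5, 13/5)
T2 rotate counter-clockwise with cos θ = 3/5, sin θ = 4/5: (9/5, 13/5) → (-1, 3)
T3 scale by (1/2, 1): (-1, 3) → (-1/2, 3)

T(p) = (-1/2, 3)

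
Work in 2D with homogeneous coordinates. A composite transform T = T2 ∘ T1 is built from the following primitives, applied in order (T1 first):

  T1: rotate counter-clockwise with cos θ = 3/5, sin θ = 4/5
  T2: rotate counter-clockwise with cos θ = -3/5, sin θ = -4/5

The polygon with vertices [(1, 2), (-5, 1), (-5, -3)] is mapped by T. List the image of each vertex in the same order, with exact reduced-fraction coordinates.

T1 rotate counter-clockwise with cos θ = 3/5, sin θ = 4/5: (1, 2) → (-1, 2); (-5, 1) → (-19/5, -17/5); (-5, -3) → (-3/5, -29/5)
T2 rotate counter-clockwise with cos θ = -3/5, sin θ = -4/5: (-1, 2) → (11/5, -2/5); (-19/5, -17/5) → (-11/25, 127/25); (-3/5, -29/5) → (-107/25, 99/25)

image vertices: (11/5, -2/5), (-11/25, 127/25), (-107/25, 99/25)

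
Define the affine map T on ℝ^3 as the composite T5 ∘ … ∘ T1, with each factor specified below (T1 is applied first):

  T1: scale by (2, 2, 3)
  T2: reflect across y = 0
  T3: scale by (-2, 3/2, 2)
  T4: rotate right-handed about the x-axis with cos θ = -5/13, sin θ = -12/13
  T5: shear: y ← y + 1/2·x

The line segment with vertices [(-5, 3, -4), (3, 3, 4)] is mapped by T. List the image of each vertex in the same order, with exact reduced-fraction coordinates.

image vertices: (20, -113/13, 228/13), (-12, 255/13, -12/13)

T1 scale by (2, 2, 3): (-5, 3, -4) → (-10, 6, -12); (3, 3, 4) → (6, 6, 12)
T2 reflect across y = 0: (-10, 6, -12) → (-10, -6, -12); (6, 6, 12) → (6, -6, 12)
T3 scale by (-2, 3/2, 2): (-10, -6, -12) → (20, -9, -24); (6, -6, 12) → (-12, -9, 24)
T4 rotate right-handed about the x-axis with cos θ = -5/13, sin θ = -12/13: (20, -9, -24) → (20, -243/13, 228/13); (-12, -9, 24) → (-12, 333/13, -12/13)
T5 shear: y ← y + 1/2·x: (20, -243/13, 228/13) → (20, -113/13, 228/13); (-12, 333/13, -12/13) → (-12, 255/13, -12/13)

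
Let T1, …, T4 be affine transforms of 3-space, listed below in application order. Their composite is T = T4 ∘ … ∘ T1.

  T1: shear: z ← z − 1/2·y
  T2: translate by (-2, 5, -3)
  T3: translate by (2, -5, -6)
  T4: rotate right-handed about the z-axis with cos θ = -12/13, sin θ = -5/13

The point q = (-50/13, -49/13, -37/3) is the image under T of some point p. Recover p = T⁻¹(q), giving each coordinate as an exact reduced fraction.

p = (5, 2, -7/3)

T1 = [1 0 0 0; 0 1 0 0; 0 -1/2 1 0; 0 0 0 1]
T2·T1 = [1 0 0 -2; 0 1 0 5; 0 -1/2 1 -3; 0 0 0 1]
T3·…·T1 = [1 0 0 0; 0 1 0 0; 0 -1/2 1 -9; 0 0 0 1]
T4·…·T1 = [-12/13 5/13 0 0; -5/13 -12/13 0 0; 0 -1/2 1 -9; 0 0 0 1]
det M = 1; M⁻¹ = [-12/13 -5/13 0 0; 5/13 -12/13 0 0; 5/26 -6/13 1 9; 0 0 0 1]
M⁻¹ · (-50/13, -49/13, -37/3)ᵀ = (5, 2, -7/3)ᵀ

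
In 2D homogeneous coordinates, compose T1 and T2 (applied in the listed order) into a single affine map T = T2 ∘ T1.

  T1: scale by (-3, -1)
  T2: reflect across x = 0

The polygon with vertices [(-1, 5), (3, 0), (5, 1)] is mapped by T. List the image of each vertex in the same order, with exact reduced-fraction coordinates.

image vertices: (-3, -5), (9, 0), (15, -1)

T1 scale by (-3, -1): (-1, 5) → (3, -5); (3, 0) → (-9, 0); (5, 1) → (-15, -1)
T2 reflect across x = 0: (3, -5) → (-3, -5); (-9, 0) → (9, 0); (-15, -1) → (15, -1)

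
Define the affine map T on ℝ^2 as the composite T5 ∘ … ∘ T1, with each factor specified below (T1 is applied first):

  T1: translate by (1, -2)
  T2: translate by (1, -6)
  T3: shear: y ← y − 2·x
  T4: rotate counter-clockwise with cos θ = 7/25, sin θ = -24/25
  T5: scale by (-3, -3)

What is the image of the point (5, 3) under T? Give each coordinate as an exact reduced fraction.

T(p) = (1221/25, 903/25)

T1 translate by (1, -2): (5, 3) → (6, 1)
T2 translate by (1, -6): (6, 1) → (7, -5)
T3 shear: y ← y − 2·x: (7, -5) → (7, -19)
T4 rotate counter-clockwise with cos θ = 7/25, sin θ = -24/25: (7, -19) → (-407/25, -301/25)
T5 scale by (-3, -3): (-407/25, -301/25) → (1221/25, 903/25)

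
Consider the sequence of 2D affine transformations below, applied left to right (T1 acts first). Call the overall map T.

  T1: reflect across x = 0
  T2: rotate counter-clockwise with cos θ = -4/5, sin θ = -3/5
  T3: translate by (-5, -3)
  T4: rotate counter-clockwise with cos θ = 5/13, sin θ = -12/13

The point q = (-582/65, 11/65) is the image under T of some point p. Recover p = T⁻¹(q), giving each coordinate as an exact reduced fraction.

T1 = [-1 0 0; 0 1 0; 0 0 1]
T2·T1 = [4/5 3/5 0; 3/5 -4/5 0; 0 0 1]
T3·…·T1 = [4/5 3/5 -5; 3/5 -4/5 -3; 0 0 1]
T4·…·T1 = [56/65 -33/65 -61/13; -33/65 -56/65 45/13; 0 0 1]
det M = -1; M⁻¹ = [56/65 -33/65 29/5; -33/65 -56/65 3/5; 0 0 1]
M⁻¹ · (-582/65, 11/65)ᵀ = (-2, 5)ᵀ

p = (-2, 5)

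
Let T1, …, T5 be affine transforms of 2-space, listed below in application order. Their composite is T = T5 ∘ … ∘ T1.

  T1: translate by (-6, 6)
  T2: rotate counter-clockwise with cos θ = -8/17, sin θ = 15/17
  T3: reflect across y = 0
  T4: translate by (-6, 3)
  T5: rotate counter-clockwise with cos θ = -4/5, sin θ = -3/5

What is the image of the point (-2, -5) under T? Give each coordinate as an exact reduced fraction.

T(p) = (749/85, -557/85)

T1 translate by (-6, 6): (-2, -5) → (-8, 1)
T2 rotate counter-clockwise with cos θ = -8/17, sin θ = 15/17: (-8, 1) → (49/17, -128/17)
T3 reflect across y = 0: (49/17, -128/17) → (49/17, 128/17)
T4 translate by (-6, 3): (49/17, 128/17) → (-53/17, 179/17)
T5 rotate counter-clockwise with cos θ = -4/5, sin θ = -3/5: (-53/17, 179/17) → (749/85, -557/85)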